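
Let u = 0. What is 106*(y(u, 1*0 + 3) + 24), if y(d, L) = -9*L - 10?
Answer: -1378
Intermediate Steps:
y(d, L) = -10 - 9*L
106*(y(u, 1*0 + 3) + 24) = 106*((-10 - 9*(1*0 + 3)) + 24) = 106*((-10 - 9*(0 + 3)) + 24) = 106*((-10 - 9*3) + 24) = 106*((-10 - 27) + 24) = 106*(-37 + 24) = 106*(-13) = -1378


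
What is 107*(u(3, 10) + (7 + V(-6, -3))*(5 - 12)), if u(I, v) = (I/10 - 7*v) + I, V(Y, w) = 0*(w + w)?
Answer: -123799/10 ≈ -12380.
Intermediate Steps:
V(Y, w) = 0 (V(Y, w) = 0*(2*w) = 0)
u(I, v) = -7*v + 11*I/10 (u(I, v) = (I/10 - 7*v) + I = (-7*v + I/10) + I = -7*v + 11*I/10)
107*(u(3, 10) + (7 + V(-6, -3))*(5 - 12)) = 107*((-7*10 + (11/10)*3) + (7 + 0)*(5 - 12)) = 107*((-70 + 33/10) + 7*(-7)) = 107*(-667/10 - 49) = 107*(-1157/10) = -123799/10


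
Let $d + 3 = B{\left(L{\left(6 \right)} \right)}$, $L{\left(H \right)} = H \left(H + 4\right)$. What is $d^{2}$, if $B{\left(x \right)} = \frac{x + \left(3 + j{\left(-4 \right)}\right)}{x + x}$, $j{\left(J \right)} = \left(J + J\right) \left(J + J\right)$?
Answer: $\frac{54289}{14400} \approx 3.7701$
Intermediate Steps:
$j{\left(J \right)} = 4 J^{2}$ ($j{\left(J \right)} = 2 J 2 J = 4 J^{2}$)
$L{\left(H \right)} = H \left(4 + H\right)$
$B{\left(x \right)} = \frac{67 + x}{2 x}$ ($B{\left(x \right)} = \frac{x + \left(3 + 4 \left(-4\right)^{2}\right)}{x + x} = \frac{x + \left(3 + 4 \cdot 16\right)}{2 x} = \left(x + \left(3 + 64\right)\right) \frac{1}{2 x} = \left(x + 67\right) \frac{1}{2 x} = \left(67 + x\right) \frac{1}{2 x} = \frac{67 + x}{2 x}$)
$d = - \frac{233}{120}$ ($d = -3 + \frac{67 + 6 \left(4 + 6\right)}{2 \cdot 6 \left(4 + 6\right)} = -3 + \frac{67 + 6 \cdot 10}{2 \cdot 6 \cdot 10} = -3 + \frac{67 + 60}{2 \cdot 60} = -3 + \frac{1}{2} \cdot \frac{1}{60} \cdot 127 = -3 + \frac{127}{120} = - \frac{233}{120} \approx -1.9417$)
$d^{2} = \left(- \frac{233}{120}\right)^{2} = \frac{54289}{14400}$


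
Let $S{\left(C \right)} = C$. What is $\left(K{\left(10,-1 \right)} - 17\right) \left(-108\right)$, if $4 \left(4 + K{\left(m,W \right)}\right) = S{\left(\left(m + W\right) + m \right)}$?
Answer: $1755$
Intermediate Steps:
$K{\left(m,W \right)} = -4 + \frac{m}{2} + \frac{W}{4}$ ($K{\left(m,W \right)} = -4 + \frac{\left(m + W\right) + m}{4} = -4 + \frac{\left(W + m\right) + m}{4} = -4 + \frac{W + 2 m}{4} = -4 + \left(\frac{m}{2} + \frac{W}{4}\right) = -4 + \frac{m}{2} + \frac{W}{4}$)
$\left(K{\left(10,-1 \right)} - 17\right) \left(-108\right) = \left(\left(-4 + \frac{1}{2} \cdot 10 + \frac{1}{4} \left(-1\right)\right) - 17\right) \left(-108\right) = \left(\left(-4 + 5 - \frac{1}{4}\right) - 17\right) \left(-108\right) = \left(\frac{3}{4} - 17\right) \left(-108\right) = \left(- \frac{65}{4}\right) \left(-108\right) = 1755$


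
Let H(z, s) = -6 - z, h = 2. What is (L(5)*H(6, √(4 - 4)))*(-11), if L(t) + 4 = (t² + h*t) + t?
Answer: 4752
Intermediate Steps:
L(t) = -4 + t² + 3*t (L(t) = -4 + ((t² + 2*t) + t) = -4 + (t² + 3*t) = -4 + t² + 3*t)
(L(5)*H(6, √(4 - 4)))*(-11) = ((-4 + 5² + 3*5)*(-6 - 1*6))*(-11) = ((-4 + 25 + 15)*(-6 - 6))*(-11) = (36*(-12))*(-11) = -432*(-11) = 4752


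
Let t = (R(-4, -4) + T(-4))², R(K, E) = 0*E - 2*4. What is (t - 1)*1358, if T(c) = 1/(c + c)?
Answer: 2825319/32 ≈ 88291.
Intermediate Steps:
T(c) = 1/(2*c)
R(K, E) = -8 (R(K, E) = 0 - 8 = -8)
t = 4225/64 (t = (-8 + (½)/(-4))² = (-8 + (½)*(-¼))² = (-8 - ⅛)² = (-65/8)² = 4225/64 ≈ 66.016)
(t - 1)*1358 = (4225/64 - 1)*1358 = (4161/64)*1358 = 2825319/32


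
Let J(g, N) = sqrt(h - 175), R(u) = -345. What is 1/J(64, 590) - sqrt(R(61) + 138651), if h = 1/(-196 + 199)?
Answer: -sqrt(138306) - I*sqrt(393)/262 ≈ -371.9 - 0.075665*I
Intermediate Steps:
h = 1/3 ≈ 0.33333
J(g, N) = 2*I*sqrt(393)/3 (J(g, N) = sqrt(1/3 - 175) = sqrt(-524/3) = 2*I*sqrt(393)/3)
1/J(64, 590) - sqrt(R(61) + 138651) = 1/(2*I*sqrt(393)/3) - sqrt(-345 + 138651) = -I*sqrt(393)/262 - sqrt(138306) = -sqrt(138306) - I*sqrt(393)/262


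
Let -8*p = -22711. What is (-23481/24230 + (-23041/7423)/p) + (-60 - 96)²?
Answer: 99403348599812207/4084784335190 ≈ 24335.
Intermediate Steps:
p = 22711/8 (p = -⅛*(-22711) = 22711/8 ≈ 2838.9)
(-23481/24230 + (-23041/7423)/p) + (-60 - 96)² = (-23481/24230 + (-23041/7423)/(22711/8)) + (-60 - 96)² = (-23481*1/24230 - 23041*1/7423*(8/22711)) + (-156)² = (-23481/24230 - 23041/7423*8/22711) + 24336 = (-23481/24230 - 184328/168583753) + 24336 = -3962981371633/4084784335190 + 24336 = 99403348599812207/4084784335190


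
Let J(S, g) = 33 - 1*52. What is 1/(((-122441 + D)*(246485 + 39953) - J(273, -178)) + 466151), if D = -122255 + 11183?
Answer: -1/66886530524 ≈ -1.4951e-11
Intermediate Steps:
J(S, g) = -19 (J(S, g) = 33 - 52 = -19)
D = -111072
1/(((-122441 + D)*(246485 + 39953) - J(273, -178)) + 466151) = 1/(((-122441 - 111072)*(246485 + 39953) - 1*(-19)) + 466151) = 1/((-233513*286438 + 19) + 466151) = 1/((-66886996694 + 19) + 466151) = 1/(-66886996675 + 466151) = 1/(-66886530524) = -1/66886530524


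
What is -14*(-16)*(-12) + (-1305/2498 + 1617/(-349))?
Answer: -2347898487/871802 ≈ -2693.2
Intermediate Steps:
-14*(-16)*(-12) + (-1305/2498 + 1617/(-349)) = 224*(-12) + (-1305*1/2498 + 1617*(-1/349)) = -2688 + (-1305/2498 - 1617/349) = -2688 - 4494711/871802 = -2347898487/871802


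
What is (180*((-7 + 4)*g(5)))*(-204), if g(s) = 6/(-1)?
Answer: -660960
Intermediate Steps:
g(s) = -6 (g(s) = 6*(-1) = -6)
(180*((-7 + 4)*g(5)))*(-204) = (180*((-7 + 4)*(-6)))*(-204) = (180*(-3*(-6)))*(-204) = (180*18)*(-204) = 3240*(-204) = -660960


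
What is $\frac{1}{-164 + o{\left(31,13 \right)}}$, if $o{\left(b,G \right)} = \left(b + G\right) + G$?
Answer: $- \frac{1}{107} \approx -0.0093458$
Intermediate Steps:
$o{\left(b,G \right)} = b + 2 G$ ($o{\left(b,G \right)} = \left(G + b\right) + G = b + 2 G$)
$\frac{1}{-164 + o{\left(31,13 \right)}} = \frac{1}{-164 + \left(31 + 2 \cdot 13\right)} = \frac{1}{-164 + \left(31 + 26\right)} = \frac{1}{-164 + 57} = \frac{1}{-107} = - \frac{1}{107}$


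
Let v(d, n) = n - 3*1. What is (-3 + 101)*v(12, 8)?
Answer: 490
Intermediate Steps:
v(d, n) = -3 + n (v(d, n) = n - 3 = -3 + n)
(-3 + 101)*v(12, 8) = (-3 + 101)*(-3 + 8) = 98*5 = 490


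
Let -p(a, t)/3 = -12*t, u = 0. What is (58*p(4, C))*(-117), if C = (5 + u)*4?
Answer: -4885920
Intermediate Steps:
C = 20 (C = (5 + 0)*4 = 5*4 = 20)
p(a, t) = 36*t (p(a, t) = -(-36)*t = 36*t)
(58*p(4, C))*(-117) = (58*(36*20))*(-117) = (58*720)*(-117) = 41760*(-117) = -4885920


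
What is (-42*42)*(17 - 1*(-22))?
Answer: -68796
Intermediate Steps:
(-42*42)*(17 - 1*(-22)) = -1764*(17 + 22) = -1764*39 = -68796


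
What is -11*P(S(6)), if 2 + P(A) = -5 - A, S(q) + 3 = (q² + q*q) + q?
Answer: 902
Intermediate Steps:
S(q) = -3 + q + 2*q² (S(q) = -3 + ((q² + q*q) + q) = -3 + ((q² + q²) + q) = -3 + (2*q² + q) = -3 + (q + 2*q²) = -3 + q + 2*q²)
P(A) = -7 - A (P(A) = -2 + (-5 - A) = -7 - A)
-11*P(S(6)) = -11*(-7 - (-3 + 6 + 2*6²)) = -11*(-7 - (-3 + 6 + 2*36)) = -11*(-7 - (-3 + 6 + 72)) = -11*(-7 - 1*75) = -11*(-7 - 75) = -11*(-82) = 902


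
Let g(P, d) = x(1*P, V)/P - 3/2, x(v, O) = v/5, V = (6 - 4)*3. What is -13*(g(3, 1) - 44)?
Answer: 5889/10 ≈ 588.90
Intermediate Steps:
V = 6 (V = 2*3 = 6)
x(v, O) = v/5 (x(v, O) = v*(⅕) = v/5)
g(P, d) = -13/10 (g(P, d) = ((1*P)/5)/P - 3/2 = (P/5)/P - 3*½ = ⅕ - 3/2 = -13/10)
-13*(g(3, 1) - 44) = -13*(-13/10 - 44) = -13*(-453/10) = 5889/10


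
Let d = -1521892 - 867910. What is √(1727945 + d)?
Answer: I*√661857 ≈ 813.55*I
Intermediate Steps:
d = -2389802
√(1727945 + d) = √(1727945 - 2389802) = √(-661857) = I*√661857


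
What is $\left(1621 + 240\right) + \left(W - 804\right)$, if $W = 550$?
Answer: $1607$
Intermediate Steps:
$\left(1621 + 240\right) + \left(W - 804\right) = \left(1621 + 240\right) + \left(550 - 804\right) = 1861 - 254 = 1607$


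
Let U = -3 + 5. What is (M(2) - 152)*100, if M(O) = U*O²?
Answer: -14400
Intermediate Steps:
U = 2
M(O) = 2*O²
(M(2) - 152)*100 = (2*2² - 152)*100 = (2*4 - 152)*100 = (8 - 152)*100 = -144*100 = -14400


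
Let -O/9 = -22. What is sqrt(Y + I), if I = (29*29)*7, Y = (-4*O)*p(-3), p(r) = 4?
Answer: sqrt(2719) ≈ 52.144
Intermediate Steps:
O = 198 (O = -9*(-22) = 198)
Y = -3168 (Y = -4*198*4 = -792*4 = -3168)
I = 5887 (I = 841*7 = 5887)
sqrt(Y + I) = sqrt(-3168 + 5887) = sqrt(2719)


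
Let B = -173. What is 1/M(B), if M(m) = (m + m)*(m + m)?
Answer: 1/119716 ≈ 8.3531e-6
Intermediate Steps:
M(m) = 4*m² (M(m) = (2*m)*(2*m) = 4*m²)
1/M(B) = 1/(4*(-173)²) = 1/(4*29929) = 1/119716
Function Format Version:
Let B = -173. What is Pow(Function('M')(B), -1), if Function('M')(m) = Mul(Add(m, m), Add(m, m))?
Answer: Rational(1, 119716) ≈ 8.3531e-6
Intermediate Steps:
Function('M')(m) = Mul(4, Pow(m, 2)) (Function('M')(m) = Mul(Mul(2, m), Mul(2, m)) = Mul(4, Pow(m, 2)))
Pow(Function('M')(B), -1) = Pow(Mul(4, Pow(-173, 2)), -1) = Pow(Mul(4, 29929), -1) = Pow(119716, -1) = Rational(1, 119716)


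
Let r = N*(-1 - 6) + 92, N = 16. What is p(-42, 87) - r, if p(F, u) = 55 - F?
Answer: 117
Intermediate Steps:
r = -20 (r = 16*(-1 - 6) + 92 = 16*(-7) + 92 = -112 + 92 = -20)
p(-42, 87) - r = (55 - 1*(-42)) - 1*(-20) = (55 + 42) + 20 = 97 + 20 = 117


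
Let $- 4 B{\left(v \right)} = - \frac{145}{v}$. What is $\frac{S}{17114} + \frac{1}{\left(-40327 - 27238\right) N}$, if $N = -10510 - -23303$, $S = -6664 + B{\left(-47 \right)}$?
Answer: $- \frac{25186558287079}{64674801183080} \approx -0.38943$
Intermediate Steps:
$B{\left(v \right)} = \frac{145}{4 v}$ ($B{\left(v \right)} = - \frac{\left(-145\right) \frac{1}{v}}{4} = \frac{145}{4 v}$)
$S = - \frac{1252977}{188}$ ($S = -6664 + \frac{145}{4 \left(-47\right)} = -6664 + \frac{145}{4} \left(- \frac{1}{47}\right) = -6664 - \frac{145}{188} = - \frac{1252977}{188} \approx -6664.8$)
$N = 12793$ ($N = -10510 + 23303 = 12793$)
$\frac{S}{17114} + \frac{1}{\left(-40327 - 27238\right) N} = - \frac{1252977}{188 \cdot 17114} + \frac{1}{\left(-40327 - 27238\right) 12793} = \left(- \frac{1252977}{188}\right) \frac{1}{17114} + \frac{1}{-67565} \cdot \frac{1}{12793} = - \frac{29139}{74824} - \frac{1}{864359045} = - \frac{25186558287079}{64674801183080}$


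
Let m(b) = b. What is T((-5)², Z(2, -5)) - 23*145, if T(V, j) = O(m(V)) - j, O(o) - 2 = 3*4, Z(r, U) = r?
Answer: -3323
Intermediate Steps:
O(o) = 14 (O(o) = 2 + 3*4 = 2 + 12 = 14)
T(V, j) = 14 - j
T((-5)², Z(2, -5)) - 23*145 = (14 - 1*2) - 23*145 = (14 - 2) - 3335 = 12 - 3335 = -3323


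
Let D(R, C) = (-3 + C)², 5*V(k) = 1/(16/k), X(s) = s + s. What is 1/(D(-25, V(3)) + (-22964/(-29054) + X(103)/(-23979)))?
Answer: 2229394771200/21309013826077 ≈ 0.10462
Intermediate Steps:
X(s) = 2*s
V(k) = k/80 (V(k) = 1/(5*((16/k))) = (k/16)/5 = k/80)
1/(D(-25, V(3)) + (-22964/(-29054) + X(103)/(-23979))) = 1/((-3 + (1/80)*3)² + (-22964/(-29054) + (2*103)/(-23979))) = 1/((-3 + 3/80)² + (-22964*(-1/29054) + 206*(-1/23979))) = 1/((-237/80)² + (11482/14527 - 206/23979)) = 1/(56169/6400 + 272334316/348342933) = 1/(21309013826077/2229394771200) = 2229394771200/21309013826077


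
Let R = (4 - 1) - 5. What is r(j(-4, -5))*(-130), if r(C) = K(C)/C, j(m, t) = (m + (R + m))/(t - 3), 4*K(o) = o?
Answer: -65/2 ≈ -32.500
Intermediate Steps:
K(o) = o/4
R = -2 (R = 3 - 5 = -2)
j(m, t) = (-2 + 2*m)/(-3 + t) (j(m, t) = (m + (-2 + m))/(t - 3) = (-2 + 2*m)/(-3 + t))
r(C) = ¼ (r(C) = (C/4)/C = ¼)
r(j(-4, -5))*(-130) = (¼)*(-130) = -65/2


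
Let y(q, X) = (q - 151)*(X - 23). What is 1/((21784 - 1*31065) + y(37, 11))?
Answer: -1/7913 ≈ -0.00012637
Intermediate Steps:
y(q, X) = (-151 + q)*(-23 + X)
1/((21784 - 1*31065) + y(37, 11)) = 1/((21784 - 1*31065) + (3473 - 151*11 - 23*37 + 11*37)) = 1/((21784 - 31065) + (3473 - 1661 - 851 + 407)) = 1/(-9281 + 1368) = 1/(-7913) = -1/7913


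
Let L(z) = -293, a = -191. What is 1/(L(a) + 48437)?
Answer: 1/48144 ≈ 2.0771e-5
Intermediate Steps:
1/(L(a) + 48437) = 1/(-293 + 48437) = 1/48144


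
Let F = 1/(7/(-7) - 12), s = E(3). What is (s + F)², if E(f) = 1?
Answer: 144/169 ≈ 0.85207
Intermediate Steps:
s = 1
F = -1/13 (F = 1/(7*(-⅐) - 12) = 1/(-1 - 12) = 1/(-13) = -1/13 ≈ -0.076923)
(s + F)² = (1 - 1/13)² = (12/13)² = 144/169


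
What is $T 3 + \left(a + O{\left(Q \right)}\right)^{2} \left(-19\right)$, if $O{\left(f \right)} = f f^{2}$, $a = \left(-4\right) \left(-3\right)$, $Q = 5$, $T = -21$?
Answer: $-356674$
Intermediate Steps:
$a = 12$
$O{\left(f \right)} = f^{3}$
$T 3 + \left(a + O{\left(Q \right)}\right)^{2} \left(-19\right) = \left(-21\right) 3 + \left(12 + 5^{3}\right)^{2} \left(-19\right) = -63 + \left(12 + 125\right)^{2} \left(-19\right) = -63 + 137^{2} \left(-19\right) = -63 + 18769 \left(-19\right) = -63 - 356611 = -356674$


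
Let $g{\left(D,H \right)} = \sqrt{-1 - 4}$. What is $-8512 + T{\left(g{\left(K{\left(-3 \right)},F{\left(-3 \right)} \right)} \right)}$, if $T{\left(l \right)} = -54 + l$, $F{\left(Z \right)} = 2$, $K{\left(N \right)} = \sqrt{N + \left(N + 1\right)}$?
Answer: $-8566 + i \sqrt{5} \approx -8566.0 + 2.2361 i$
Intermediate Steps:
$K{\left(N \right)} = \sqrt{1 + 2 N}$ ($K{\left(N \right)} = \sqrt{N + \left(1 + N\right)} = \sqrt{1 + 2 N}$)
$g{\left(D,H \right)} = i \sqrt{5}$ ($g{\left(D,H \right)} = \sqrt{-5} = i \sqrt{5}$)
$-8512 + T{\left(g{\left(K{\left(-3 \right)},F{\left(-3 \right)} \right)} \right)} = -8512 - \left(54 - i \sqrt{5}\right) = -8566 + i \sqrt{5}$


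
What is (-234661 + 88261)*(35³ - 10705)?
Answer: -4709688000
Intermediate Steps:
(-234661 + 88261)*(35³ - 10705) = -146400*(42875 - 10705) = -146400*32170 = -4709688000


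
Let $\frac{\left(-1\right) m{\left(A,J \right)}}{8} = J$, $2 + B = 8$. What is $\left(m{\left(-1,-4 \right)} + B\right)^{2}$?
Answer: $1444$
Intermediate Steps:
$B = 6$ ($B = -2 + 8 = 6$)
$m{\left(A,J \right)} = - 8 J$
$\left(m{\left(-1,-4 \right)} + B\right)^{2} = \left(\left(-8\right) \left(-4\right) + 6\right)^{2} = \left(32 + 6\right)^{2} = 38^{2} = 1444$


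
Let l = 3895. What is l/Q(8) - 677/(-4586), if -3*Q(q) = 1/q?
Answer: -428698603/4586 ≈ -93480.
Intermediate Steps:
Q(q) = -1/(3*q)
l/Q(8) - 677/(-4586) = 3895/((-1/3/8)) - 677/(-4586) = 3895/((-1/3*1/8)) - 677*(-1/4586) = 3895/(-1/24) + 677/4586 = 3895*(-24) + 677/4586 = -93480 + 677/4586 = -428698603/4586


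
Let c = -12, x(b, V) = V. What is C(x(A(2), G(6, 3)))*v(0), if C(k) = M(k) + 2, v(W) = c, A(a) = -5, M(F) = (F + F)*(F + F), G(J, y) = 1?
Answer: -72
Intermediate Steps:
M(F) = 4*F² (M(F) = (2*F)*(2*F) = 4*F²)
v(W) = -12
C(k) = 2 + 4*k² (C(k) = 4*k² + 2 = 2 + 4*k²)
C(x(A(2), G(6, 3)))*v(0) = (2 + 4*1²)*(-12) = (2 + 4*1)*(-12) = (2 + 4)*(-12) = 6*(-12) = -72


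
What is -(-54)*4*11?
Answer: 2376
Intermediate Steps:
-(-54)*4*11 = -18*(-12)*11 = 216*11 = 2376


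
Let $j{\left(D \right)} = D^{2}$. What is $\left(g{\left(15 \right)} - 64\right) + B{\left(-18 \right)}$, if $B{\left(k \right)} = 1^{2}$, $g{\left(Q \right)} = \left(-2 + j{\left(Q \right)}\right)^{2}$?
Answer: $49666$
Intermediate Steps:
$g{\left(Q \right)} = \left(-2 + Q^{2}\right)^{2}$
$B{\left(k \right)} = 1$
$\left(g{\left(15 \right)} - 64\right) + B{\left(-18 \right)} = \left(\left(-2 + 15^{2}\right)^{2} - 64\right) + 1 = \left(\left(-2 + 225\right)^{2} - 64\right) + 1 = \left(223^{2} - 64\right) + 1 = \left(49729 - 64\right) + 1 = 49665 + 1 = 49666$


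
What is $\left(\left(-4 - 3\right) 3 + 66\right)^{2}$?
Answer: $2025$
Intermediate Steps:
$\left(\left(-4 - 3\right) 3 + 66\right)^{2} = \left(\left(-7\right) 3 + 66\right)^{2} = \left(-21 + 66\right)^{2} = 45^{2} = 2025$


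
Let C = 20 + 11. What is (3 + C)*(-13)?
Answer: -442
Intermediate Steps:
C = 31
(3 + C)*(-13) = (3 + 31)*(-13) = 34*(-13) = -442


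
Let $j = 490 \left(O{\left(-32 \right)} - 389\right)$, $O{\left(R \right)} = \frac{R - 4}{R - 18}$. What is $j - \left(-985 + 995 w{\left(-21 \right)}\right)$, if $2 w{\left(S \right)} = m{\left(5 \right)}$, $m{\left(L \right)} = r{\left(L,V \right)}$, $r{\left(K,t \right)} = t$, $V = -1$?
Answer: $- \frac{1887747}{10} \approx -1.8877 \cdot 10^{5}$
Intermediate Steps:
$m{\left(L \right)} = -1$
$w{\left(S \right)} = - \frac{1}{2}$ ($w{\left(S \right)} = \frac{1}{2} \left(-1\right) = - \frac{1}{2}$)
$O{\left(R \right)} = \frac{-4 + R}{-18 + R}$
$j = - \frac{951286}{5}$ ($j = 490 \left(\frac{-4 - 32}{-18 - 32} - 389\right) = 490 \left(\frac{1}{-50} \left(-36\right) - 389\right) = 490 \left(\left(- \frac{1}{50}\right) \left(-36\right) - 389\right) = 490 \left(\frac{18}{25} - 389\right) = 490 \left(- \frac{9707}{25}\right) = - \frac{951286}{5} \approx -1.9026 \cdot 10^{5}$)
$j - \left(-985 + 995 w{\left(-21 \right)}\right) = - \frac{951286}{5} + \left(985 - - \frac{995}{2}\right) = - \frac{951286}{5} + \left(985 + \frac{995}{2}\right) = - \frac{951286}{5} + \frac{2965}{2} = - \frac{1887747}{10}$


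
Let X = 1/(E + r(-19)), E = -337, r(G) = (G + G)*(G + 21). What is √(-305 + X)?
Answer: I*√52023958/413 ≈ 17.464*I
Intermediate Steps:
r(G) = 2*G*(21 + G) (r(G) = (2*G)*(21 + G) = 2*G*(21 + G))
X = -1/413 (X = 1/(-337 + 2*(-19)*(21 - 19)) = 1/(-337 + 2*(-19)*2) = 1/(-337 - 76) = 1/(-413) = -1/413 ≈ -0.0024213)
√(-305 + X) = √(-305 - 1/413) = √(-125966/413) = I*√52023958/413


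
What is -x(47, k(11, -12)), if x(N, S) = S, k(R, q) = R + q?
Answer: 1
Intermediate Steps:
-x(47, k(11, -12)) = -(11 - 12) = -1*(-1) = 1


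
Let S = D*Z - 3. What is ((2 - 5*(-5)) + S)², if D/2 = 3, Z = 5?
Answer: 2916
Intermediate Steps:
D = 6 (D = 2*3 = 6)
S = 27 (S = 6*5 - 3 = 30 - 3 = 27)
((2 - 5*(-5)) + S)² = ((2 - 5*(-5)) + 27)² = ((2 + 25) + 27)² = (27 + 27)² = 54² = 2916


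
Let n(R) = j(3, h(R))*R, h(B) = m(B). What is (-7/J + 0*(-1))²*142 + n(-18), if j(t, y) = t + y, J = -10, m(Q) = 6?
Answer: -4621/50 ≈ -92.420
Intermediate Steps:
h(B) = 6
n(R) = 9*R (n(R) = (3 + 6)*R = 9*R)
(-7/J + 0*(-1))²*142 + n(-18) = (-7/(-10) + 0*(-1))²*142 + 9*(-18) = (-7*(-⅒) + 0)²*142 - 162 = (7/10 + 0)²*142 - 162 = (7/10)²*142 - 162 = (49/100)*142 - 162 = 3479/50 - 162 = -4621/50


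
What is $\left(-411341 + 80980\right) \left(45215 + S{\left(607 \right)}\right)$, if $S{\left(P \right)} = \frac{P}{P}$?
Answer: $-14937602976$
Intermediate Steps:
$S{\left(P \right)} = 1$
$\left(-411341 + 80980\right) \left(45215 + S{\left(607 \right)}\right) = \left(-411341 + 80980\right) \left(45215 + 1\right) = \left(-330361\right) 45216 = -14937602976$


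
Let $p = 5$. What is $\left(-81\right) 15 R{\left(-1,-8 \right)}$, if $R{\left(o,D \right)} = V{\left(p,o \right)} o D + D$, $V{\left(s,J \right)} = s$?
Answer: $-38880$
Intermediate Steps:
$R{\left(o,D \right)} = D + 5 D o$ ($R{\left(o,D \right)} = 5 o D + D = 5 D o + D = D + 5 D o$)
$\left(-81\right) 15 R{\left(-1,-8 \right)} = \left(-81\right) 15 \left(- 8 \left(1 + 5 \left(-1\right)\right)\right) = - 1215 \left(- 8 \left(1 - 5\right)\right) = - 1215 \left(\left(-8\right) \left(-4\right)\right) = \left(-1215\right) 32 = -38880$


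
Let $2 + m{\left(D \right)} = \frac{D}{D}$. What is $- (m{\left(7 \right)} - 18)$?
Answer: $19$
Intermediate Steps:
$m{\left(D \right)} = -1$ ($m{\left(D \right)} = -2 + \frac{D}{D} = -2 + 1 = -1$)
$- (m{\left(7 \right)} - 18) = - (-1 - 18) = \left(-1\right) \left(-19\right) = 19$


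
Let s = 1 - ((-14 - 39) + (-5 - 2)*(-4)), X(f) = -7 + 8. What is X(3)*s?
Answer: 26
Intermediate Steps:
X(f) = 1
s = 26 (s = 1 - (-53 - 7*(-4)) = 1 - (-53 + 28) = 1 - 1*(-25) = 1 + 25 = 26)
X(3)*s = 1*26 = 26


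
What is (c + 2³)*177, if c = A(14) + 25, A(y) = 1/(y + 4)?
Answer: 35105/6 ≈ 5850.8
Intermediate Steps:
A(y) = 1/(4 + y)
c = 451/18 (c = 1/(4 + 14) + 25 = 1/18 + 25 = 451/18 ≈ 25.056)
(c + 2³)*177 = (451/18 + 2³)*177 = (451/18 + 8)*177 = (595/18)*177 = 35105/6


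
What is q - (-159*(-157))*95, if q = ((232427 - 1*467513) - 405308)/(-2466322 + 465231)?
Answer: -4745556649741/2001091 ≈ -2.3715e+6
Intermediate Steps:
q = 640394/2001091 (q = ((232427 - 467513) - 405308)/(-2001091) = (-235086 - 405308)*(-1/2001091) = -640394*(-1/2001091) = 640394/2001091 ≈ 0.32002)
q - (-159*(-157))*95 = 640394/2001091 - (-159*(-157))*95 = 640394/2001091 - 24963*95 = 640394/2001091 - 1*2371485 = 640394/2001091 - 2371485 = -4745556649741/2001091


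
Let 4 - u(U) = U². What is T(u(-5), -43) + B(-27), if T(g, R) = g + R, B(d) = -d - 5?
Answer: -42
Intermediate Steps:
B(d) = -5 - d
u(U) = 4 - U²
T(g, R) = R + g
T(u(-5), -43) + B(-27) = (-43 + (4 - 1*(-5)²)) + (-5 - 1*(-27)) = (-43 + (4 - 1*25)) + (-5 + 27) = (-43 + (4 - 25)) + 22 = (-43 - 21) + 22 = -64 + 22 = -42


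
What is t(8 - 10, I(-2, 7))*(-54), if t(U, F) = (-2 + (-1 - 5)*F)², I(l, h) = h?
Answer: -104544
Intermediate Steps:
t(U, F) = (-2 - 6*F)²
t(8 - 10, I(-2, 7))*(-54) = (4*(1 + 3*7)²)*(-54) = (4*(1 + 21)²)*(-54) = (4*22²)*(-54) = (4*484)*(-54) = 1936*(-54) = -104544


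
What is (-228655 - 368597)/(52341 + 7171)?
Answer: -149313/14878 ≈ -10.036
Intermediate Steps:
(-228655 - 368597)/(52341 + 7171) = -597252/59512 = -597252*1/59512 = -149313/14878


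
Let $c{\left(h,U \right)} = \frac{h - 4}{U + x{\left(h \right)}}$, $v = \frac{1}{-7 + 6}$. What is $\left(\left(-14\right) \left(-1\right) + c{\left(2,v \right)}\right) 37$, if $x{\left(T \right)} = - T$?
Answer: $\frac{1628}{3} \approx 542.67$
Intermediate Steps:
$v = -1$ ($v = \frac{1}{-1} = -1$)
$c{\left(h,U \right)} = \frac{-4 + h}{U - h}$ ($c{\left(h,U \right)} = \frac{h - 4}{U - h} = \frac{-4 + h}{U - h}$)
$\left(\left(-14\right) \left(-1\right) + c{\left(2,v \right)}\right) 37 = \left(\left(-14\right) \left(-1\right) + \frac{-4 + 2}{-1 - 2}\right) 37 = \left(14 + \frac{1}{-1 - 2} \left(-2\right)\right) 37 = \left(14 + \frac{1}{-3} \left(-2\right)\right) 37 = \left(14 - - \frac{2}{3}\right) 37 = \left(14 + \frac{2}{3}\right) 37 = \frac{44}{3} \cdot 37 = \frac{1628}{3}$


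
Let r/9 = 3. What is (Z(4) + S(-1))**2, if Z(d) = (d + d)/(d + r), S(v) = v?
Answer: 529/961 ≈ 0.55047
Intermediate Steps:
r = 27 (r = 9*3 = 27)
Z(d) = 2*d/(27 + d) (Z(d) = (d + d)/(d + 27) = (2*d)/(27 + d) = 2*d/(27 + d))
(Z(4) + S(-1))**2 = (2*4/(27 + 4) - 1)**2 = (2*4/31 - 1)**2 = (2*4*(1/31) - 1)**2 = (8/31 - 1)**2 = (-23/31)**2 = 529/961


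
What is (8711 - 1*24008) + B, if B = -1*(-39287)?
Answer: 23990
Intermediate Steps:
B = 39287
(8711 - 1*24008) + B = (8711 - 1*24008) + 39287 = (8711 - 24008) + 39287 = -15297 + 39287 = 23990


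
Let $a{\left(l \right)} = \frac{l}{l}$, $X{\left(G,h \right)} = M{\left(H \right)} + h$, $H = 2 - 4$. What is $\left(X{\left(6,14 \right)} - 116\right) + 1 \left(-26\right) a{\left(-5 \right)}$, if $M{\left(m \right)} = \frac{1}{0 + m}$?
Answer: $- \frac{257}{2} \approx -128.5$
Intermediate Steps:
$H = -2$
$M{\left(m \right)} = \frac{1}{m}$
$X{\left(G,h \right)} = - \frac{1}{2} + h$ ($X{\left(G,h \right)} = \frac{1}{-2} + h = - \frac{1}{2} + h$)
$a{\left(l \right)} = 1$
$\left(X{\left(6,14 \right)} - 116\right) + 1 \left(-26\right) a{\left(-5 \right)} = \left(\left(- \frac{1}{2} + 14\right) - 116\right) + 1 \left(-26\right) 1 = \left(\frac{27}{2} - 116\right) - 26 = - \frac{205}{2} - 26 = - \frac{257}{2}$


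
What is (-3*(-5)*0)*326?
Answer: 0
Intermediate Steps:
(-3*(-5)*0)*326 = (15*0)*326 = 0*326 = 0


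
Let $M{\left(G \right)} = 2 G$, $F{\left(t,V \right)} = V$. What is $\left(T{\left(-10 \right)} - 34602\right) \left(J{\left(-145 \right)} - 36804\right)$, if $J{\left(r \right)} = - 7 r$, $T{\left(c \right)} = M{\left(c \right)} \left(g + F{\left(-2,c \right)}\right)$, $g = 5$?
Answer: $1234792078$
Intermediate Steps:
$T{\left(c \right)} = 2 c \left(5 + c\right)$
$\left(T{\left(-10 \right)} - 34602\right) \left(J{\left(-145 \right)} - 36804\right) = \left(2 \left(-10\right) \left(5 - 10\right) - 34602\right) \left(\left(-7\right) \left(-145\right) - 36804\right) = \left(2 \left(-10\right) \left(-5\right) - 34602\right) \left(1015 - 36804\right) = \left(100 - 34602\right) \left(-35789\right) = \left(-34502\right) \left(-35789\right) = 1234792078$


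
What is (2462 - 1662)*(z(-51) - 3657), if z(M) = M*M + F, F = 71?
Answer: -788000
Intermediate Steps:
z(M) = 71 + M**2 (z(M) = M*M + 71 = M**2 + 71 = 71 + M**2)
(2462 - 1662)*(z(-51) - 3657) = (2462 - 1662)*((71 + (-51)**2) - 3657) = 800*((71 + 2601) - 3657) = 800*(2672 - 3657) = 800*(-985) = -788000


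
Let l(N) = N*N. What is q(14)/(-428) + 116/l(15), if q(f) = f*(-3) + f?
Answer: 13987/24075 ≈ 0.58098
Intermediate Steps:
l(N) = N**2
q(f) = -2*f (q(f) = -3*f + f = -2*f)
q(14)/(-428) + 116/l(15) = -2*14/(-428) + 116/(15**2) = -28*(-1/428) + 116/225 = 7/107 + 116*(1/225) = 7/107 + 116/225 = 13987/24075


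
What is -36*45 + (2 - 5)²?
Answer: -1611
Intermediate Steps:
-36*45 + (2 - 5)² = -1620 + (-3)² = -1620 + 9 = -1611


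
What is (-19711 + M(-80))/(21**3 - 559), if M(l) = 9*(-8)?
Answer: -19783/8702 ≈ -2.2734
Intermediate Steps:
M(l) = -72
(-19711 + M(-80))/(21**3 - 559) = (-19711 - 72)/(21**3 - 559) = -19783/(9261 - 559) = -19783/8702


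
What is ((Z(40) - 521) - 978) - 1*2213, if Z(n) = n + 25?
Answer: -3647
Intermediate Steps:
Z(n) = 25 + n
((Z(40) - 521) - 978) - 1*2213 = (((25 + 40) - 521) - 978) - 1*2213 = ((65 - 521) - 978) - 2213 = (-456 - 978) - 2213 = -1434 - 2213 = -3647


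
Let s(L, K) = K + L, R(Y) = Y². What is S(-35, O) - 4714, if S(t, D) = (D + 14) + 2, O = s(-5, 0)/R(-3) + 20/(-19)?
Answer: -803633/171 ≈ -4699.6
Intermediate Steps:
O = -275/171 (O = (0 - 5)/((-3)²) + 20/(-19) = -5/9 + 20*(-1/19) = -5*⅑ - 20/19 = -5/9 - 20/19 = -275/171 ≈ -1.6082)
S(t, D) = 16 + D (S(t, D) = (14 + D) + 2 = 16 + D)
S(-35, O) - 4714 = (16 - 275/171) - 4714 = 2461/171 - 4714 = -803633/171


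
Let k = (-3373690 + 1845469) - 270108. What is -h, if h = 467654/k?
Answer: 467654/1798329 ≈ 0.26005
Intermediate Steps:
k = -1798329 (k = -1528221 - 270108 = -1798329)
h = -467654/1798329 (h = 467654/(-1798329) = 467654*(-1/1798329) = -467654/1798329 ≈ -0.26005)
-h = -1*(-467654/1798329) = 467654/1798329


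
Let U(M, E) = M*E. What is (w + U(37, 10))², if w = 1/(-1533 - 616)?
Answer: 632230126641/4618201 ≈ 1.3690e+5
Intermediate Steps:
U(M, E) = E*M
w = -1/2149 (w = 1/(-2149) = -1/2149 ≈ -0.00046533)
(w + U(37, 10))² = (-1/2149 + 10*37)² = (-1/2149 + 370)² = (795129/2149)² = 632230126641/4618201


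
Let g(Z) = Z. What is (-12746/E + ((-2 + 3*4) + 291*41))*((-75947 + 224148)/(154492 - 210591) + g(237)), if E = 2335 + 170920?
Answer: 27199387054927758/9719432245 ≈ 2.7985e+6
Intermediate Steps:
E = 173255
(-12746/E + ((-2 + 3*4) + 291*41))*((-75947 + 224148)/(154492 - 210591) + g(237)) = (-12746/173255 + ((-2 + 3*4) + 291*41))*((-75947 + 224148)/(154492 - 210591) + 237) = (-12746*1/173255 + ((-2 + 12) + 11931))*(148201/(-56099) + 237) = (-12746/173255 + (10 + 11931))*(148201*(-1/56099) + 237) = (-12746/173255 + 11941)*(-148201/56099 + 237) = (2068825209/173255)*(13147262/56099) = 27199387054927758/9719432245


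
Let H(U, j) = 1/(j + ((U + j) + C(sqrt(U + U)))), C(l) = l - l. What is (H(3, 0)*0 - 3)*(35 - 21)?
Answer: -42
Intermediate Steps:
C(l) = 0
H(U, j) = 1/(U + 2*j) (H(U, j) = 1/(j + ((U + j) + 0)) = 1/(j + (U + j)) = 1/(U + 2*j))
(H(3, 0)*0 - 3)*(35 - 21) = (0/(3 + 2*0) - 3)*(35 - 21) = (0/(3 + 0) - 3)*14 = (0/3 - 3)*14 = ((1/3)*0 - 3)*14 = (0 - 3)*14 = -3*14 = -42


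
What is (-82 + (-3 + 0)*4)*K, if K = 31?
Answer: -2914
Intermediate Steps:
(-82 + (-3 + 0)*4)*K = (-82 + (-3 + 0)*4)*31 = (-82 - 3*4)*31 = (-82 - 12)*31 = -94*31 = -2914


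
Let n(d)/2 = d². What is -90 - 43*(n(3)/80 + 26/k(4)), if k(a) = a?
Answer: -15167/40 ≈ -379.17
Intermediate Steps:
n(d) = 2*d²
-90 - 43*(n(3)/80 + 26/k(4)) = -90 - 43*((2*3²)/80 + 26/4) = -90 - 43*((2*9)*(1/80) + 26*(¼)) = -90 - 43*(18*(1/80) + 13/2) = -90 - 43*(9/40 + 13/2) = -90 - 43*269/40 = -90 - 11567/40 = -15167/40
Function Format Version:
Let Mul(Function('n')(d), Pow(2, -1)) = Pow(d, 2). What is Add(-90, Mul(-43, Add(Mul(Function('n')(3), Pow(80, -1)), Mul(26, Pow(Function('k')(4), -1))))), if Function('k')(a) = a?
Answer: Rational(-15167, 40) ≈ -379.17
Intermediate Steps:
Function('n')(d) = Mul(2, Pow(d, 2))
Add(-90, Mul(-43, Add(Mul(Function('n')(3), Pow(80, -1)), Mul(26, Pow(Function('k')(4), -1))))) = Add(-90, Mul(-43, Add(Mul(Mul(2, Pow(3, 2)), Pow(80, -1)), Mul(26, Pow(4, -1))))) = Add(-90, Mul(-43, Add(Mul(Mul(2, 9), Rational(1, 80)), Mul(26, Rational(1, 4))))) = Add(-90, Mul(-43, Add(Mul(18, Rational(1, 80)), Rational(13, 2)))) = Add(-90, Mul(-43, Add(Rational(9, 40), Rational(13, 2)))) = Add(-90, Mul(-43, Rational(269, 40))) = Add(-90, Rational(-11567, 40)) = Rational(-15167, 40)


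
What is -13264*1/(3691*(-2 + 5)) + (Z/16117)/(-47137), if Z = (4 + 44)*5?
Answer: -10076756690176/8412235932117 ≈ -1.1979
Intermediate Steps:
Z = 240 (Z = 48*5 = 240)
-13264*1/(3691*(-2 + 5)) + (Z/16117)/(-47137) = -13264*1/(3691*(-2 + 5)) + (240/16117)/(-47137) = -13264/(3691*3) + (240*(1/16117))*(-1/47137) = -13264/11073 + (240/16117)*(-1/47137) = -13264*1/11073 - 240/759707029 = -13264/11073 - 240/759707029 = -10076756690176/8412235932117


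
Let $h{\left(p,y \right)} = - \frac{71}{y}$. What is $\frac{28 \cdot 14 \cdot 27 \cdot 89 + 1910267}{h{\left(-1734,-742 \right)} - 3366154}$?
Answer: $- \frac{2116364306}{2497686197} \approx -0.84733$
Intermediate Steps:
$\frac{28 \cdot 14 \cdot 27 \cdot 89 + 1910267}{h{\left(-1734,-742 \right)} - 3366154} = \frac{28 \cdot 14 \cdot 27 \cdot 89 + 1910267}{- \frac{71}{-742} - 3366154} = \frac{392 \cdot 27 \cdot 89 + 1910267}{\left(-71\right) \left(- \frac{1}{742}\right) - 3366154} = \frac{10584 \cdot 89 + 1910267}{\frac{71}{742} - 3366154} = \frac{941976 + 1910267}{- \frac{2497686197}{742}} = 2852243 \left(- \frac{742}{2497686197}\right) = - \frac{2116364306}{2497686197}$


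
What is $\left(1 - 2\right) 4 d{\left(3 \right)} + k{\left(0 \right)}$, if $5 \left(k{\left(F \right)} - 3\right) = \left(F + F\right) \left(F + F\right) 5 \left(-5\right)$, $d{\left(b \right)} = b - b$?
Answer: $3$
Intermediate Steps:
$d{\left(b \right)} = 0$
$k{\left(F \right)} = 3 - 20 F^{2}$ ($k{\left(F \right)} = 3 + \frac{\left(F + F\right) \left(F + F\right) 5 \left(-5\right)}{5} = 3 + \frac{2 F 2 F 5 \left(-5\right)}{5} = 3 + \frac{4 F^{2} \cdot 5 \left(-5\right)}{5} = 3 + \frac{20 F^{2} \left(-5\right)}{5} = 3 + \frac{\left(-100\right) F^{2}}{5} = 3 - 20 F^{2}$)
$\left(1 - 2\right) 4 d{\left(3 \right)} + k{\left(0 \right)} = \left(1 - 2\right) 4 \cdot 0 + \left(3 - 20 \cdot 0^{2}\right) = \left(-1\right) 4 \cdot 0 + \left(3 - 0\right) = \left(-4\right) 0 + \left(3 + 0\right) = 0 + 3 = 3$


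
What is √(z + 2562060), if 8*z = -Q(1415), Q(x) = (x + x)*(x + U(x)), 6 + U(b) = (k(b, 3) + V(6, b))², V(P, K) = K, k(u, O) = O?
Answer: I*√2836919955/2 ≈ 26631.0*I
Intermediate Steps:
U(b) = -6 + (3 + b)²
Q(x) = 2*x*(-6 + x + (3 + x)²) (Q(x) = (x + x)*(x + (-6 + (3 + x)²)) = (2*x)*(-6 + x + (3 + x)²) = 2*x*(-6 + x + (3 + x)²))
z = -2847168195/4 (z = (-2*1415*(-6 + 1415 + (3 + 1415)²))/8 = (-2*1415*(-6 + 1415 + 1418²))/8 = (-2*1415*(-6 + 1415 + 2010724))/8 = (-2*1415*2012133)/8 = (-1*5694336390)/8 = (⅛)*(-5694336390) = -2847168195/4 ≈ -7.1179e+8)
√(z + 2562060) = √(-2847168195/4 + 2562060) = √(-2836919955/4) = I*√2836919955/2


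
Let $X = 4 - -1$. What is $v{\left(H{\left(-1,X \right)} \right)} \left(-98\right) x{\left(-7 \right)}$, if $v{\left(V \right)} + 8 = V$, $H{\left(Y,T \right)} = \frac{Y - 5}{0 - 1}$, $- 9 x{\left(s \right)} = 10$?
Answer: $- \frac{1960}{9} \approx -217.78$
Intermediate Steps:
$x{\left(s \right)} = - \frac{10}{9}$ ($x{\left(s \right)} = \left(- \frac{1}{9}\right) 10 = - \frac{10}{9}$)
$X = 5$ ($X = 4 + 1 = 5$)
$H{\left(Y,T \right)} = 5 - Y$ ($H{\left(Y,T \right)} = \frac{-5 + Y}{-1} = \left(-5 + Y\right) \left(-1\right) = 5 - Y$)
$v{\left(V \right)} = -8 + V$
$v{\left(H{\left(-1,X \right)} \right)} \left(-98\right) x{\left(-7 \right)} = \left(-8 + \left(5 - -1\right)\right) \left(-98\right) \left(- \frac{10}{9}\right) = \left(-8 + \left(5 + 1\right)\right) \left(-98\right) \left(- \frac{10}{9}\right) = \left(-8 + 6\right) \left(-98\right) \left(- \frac{10}{9}\right) = \left(-2\right) \left(-98\right) \left(- \frac{10}{9}\right) = 196 \left(- \frac{10}{9}\right) = - \frac{1960}{9}$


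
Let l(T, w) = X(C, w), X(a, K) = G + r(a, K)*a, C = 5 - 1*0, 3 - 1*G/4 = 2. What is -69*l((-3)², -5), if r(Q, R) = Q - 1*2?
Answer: -1311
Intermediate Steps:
G = 4 (G = 12 - 4*2 = 12 - 8 = 4)
C = 5 (C = 5 + 0 = 5)
r(Q, R) = -2 + Q (r(Q, R) = Q - 2 = -2 + Q)
X(a, K) = 4 + a*(-2 + a) (X(a, K) = 4 + (-2 + a)*a = 4 + a*(-2 + a))
l(T, w) = 19 (l(T, w) = 4 + 5*(-2 + 5) = 4 + 5*3 = 4 + 15 = 19)
-69*l((-3)², -5) = -69*19 = -1311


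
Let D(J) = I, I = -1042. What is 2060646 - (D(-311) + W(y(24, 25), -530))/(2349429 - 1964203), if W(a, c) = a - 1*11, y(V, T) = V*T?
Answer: 793814416449/385226 ≈ 2.0606e+6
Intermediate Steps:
y(V, T) = T*V
D(J) = -1042
W(a, c) = -11 + a (W(a, c) = a - 11 = -11 + a)
2060646 - (D(-311) + W(y(24, 25), -530))/(2349429 - 1964203) = 2060646 - (-1042 + (-11 + 25*24))/(2349429 - 1964203) = 2060646 - (-1042 + (-11 + 600))/385226 = 2060646 - (-1042 + 589)/385226 = 2060646 - (-453)/385226 = 2060646 - 1*(-453/385226) = 2060646 + 453/385226 = 793814416449/385226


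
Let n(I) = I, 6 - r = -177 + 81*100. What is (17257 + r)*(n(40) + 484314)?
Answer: 4523866360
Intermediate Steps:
r = -7917 (r = 6 - (-177 + 81*100) = 6 - (-177 + 8100) = 6 - 1*7923 = 6 - 7923 = -7917)
(17257 + r)*(n(40) + 484314) = (17257 - 7917)*(40 + 484314) = 9340*484354 = 4523866360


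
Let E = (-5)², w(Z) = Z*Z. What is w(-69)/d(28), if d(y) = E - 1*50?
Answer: -4761/25 ≈ -190.44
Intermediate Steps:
w(Z) = Z²
E = 25
d(y) = -25 (d(y) = 25 - 1*50 = 25 - 50 = -25)
w(-69)/d(28) = (-69)²/(-25) = 4761*(-1/25) = -4761/25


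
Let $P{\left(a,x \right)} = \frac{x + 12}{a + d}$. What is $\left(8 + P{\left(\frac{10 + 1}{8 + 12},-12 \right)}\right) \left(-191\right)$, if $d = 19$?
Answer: $-1528$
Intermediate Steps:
$P{\left(a,x \right)} = \frac{12 + x}{19 + a}$ ($P{\left(a,x \right)} = \frac{x + 12}{a + 19} = \frac{12 + x}{19 + a}$)
$\left(8 + P{\left(\frac{10 + 1}{8 + 12},-12 \right)}\right) \left(-191\right) = \left(8 + \frac{12 - 12}{19 + \frac{10 + 1}{8 + 12}}\right) \left(-191\right) = \left(8 + \frac{1}{19 + \frac{11}{20}} \cdot 0\right) \left(-191\right) = \left(8 + \frac{1}{\frac{391}{20}} \cdot 0\right) \left(-191\right) = \left(8 + \frac{20}{391} \cdot 0\right) \left(-191\right) = \left(8 + 0\right) \left(-191\right) = 8 \left(-191\right) = -1528$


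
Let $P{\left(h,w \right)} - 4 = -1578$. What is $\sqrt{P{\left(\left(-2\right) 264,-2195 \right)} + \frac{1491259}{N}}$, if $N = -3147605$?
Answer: $\frac{i \sqrt{15598968623788045}}{3147605} \approx 39.68 i$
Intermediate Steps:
$P{\left(h,w \right)} = -1574$ ($P{\left(h,w \right)} = 4 - 1578 = -1574$)
$\sqrt{P{\left(\left(-2\right) 264,-2195 \right)} + \frac{1491259}{N}} = \sqrt{-1574 + \frac{1491259}{-3147605}} = \sqrt{-1574 + 1491259 \left(- \frac{1}{3147605}\right)} = \sqrt{-1574 - \frac{1491259}{3147605}} = \sqrt{- \frac{4955821529}{3147605}} = \frac{i \sqrt{15598968623788045}}{3147605}$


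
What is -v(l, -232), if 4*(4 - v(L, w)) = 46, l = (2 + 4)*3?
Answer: 15/2 ≈ 7.5000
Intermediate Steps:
l = 18 (l = 6*3 = 18)
v(L, w) = -15/2 (v(L, w) = 4 - 1/4*46 = 4 - 23/2 = -15/2)
-v(l, -232) = -1*(-15/2) = 15/2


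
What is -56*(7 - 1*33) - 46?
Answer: 1410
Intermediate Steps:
-56*(7 - 1*33) - 46 = -56*(7 - 33) - 46 = -56*(-26) - 46 = 1456 - 46 = 1410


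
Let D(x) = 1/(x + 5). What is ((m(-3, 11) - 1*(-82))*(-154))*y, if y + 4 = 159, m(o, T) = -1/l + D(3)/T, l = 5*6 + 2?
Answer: -31309845/16 ≈ -1.9569e+6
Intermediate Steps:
D(x) = 1/(5 + x)
l = 32 (l = 30 + 2 = 32)
m(o, T) = -1/32 + 1/(8*T) (m(o, T) = -1/32 + 1/((5 + 3)*T) = -1*1/32 + 1/(8*T) = -1/32 + 1/(8*T))
y = 155 (y = -4 + 159 = 155)
((m(-3, 11) - 1*(-82))*(-154))*y = (((1/32)*(4 - 1*11)/11 - 1*(-82))*(-154))*155 = (((1/32)*(1/11)*(4 - 11) + 82)*(-154))*155 = (((1/32)*(1/11)*(-7) + 82)*(-154))*155 = ((-7/352 + 82)*(-154))*155 = ((28857/352)*(-154))*155 = -201999/16*155 = -31309845/16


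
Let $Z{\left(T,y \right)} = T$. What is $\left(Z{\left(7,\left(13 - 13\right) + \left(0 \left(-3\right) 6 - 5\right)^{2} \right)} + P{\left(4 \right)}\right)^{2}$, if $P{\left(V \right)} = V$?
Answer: $121$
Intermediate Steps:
$\left(Z{\left(7,\left(13 - 13\right) + \left(0 \left(-3\right) 6 - 5\right)^{2} \right)} + P{\left(4 \right)}\right)^{2} = \left(7 + 4\right)^{2} = 11^{2} = 121$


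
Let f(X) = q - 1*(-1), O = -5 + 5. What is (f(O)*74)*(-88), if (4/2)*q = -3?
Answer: 3256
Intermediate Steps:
q = -3/2 (q = (½)*(-3) = -3/2 ≈ -1.5000)
O = 0
f(X) = -½ (f(X) = -3/2 - 1*(-1) = -3/2 + 1 = -½)
(f(O)*74)*(-88) = -½*74*(-88) = -37*(-88) = 3256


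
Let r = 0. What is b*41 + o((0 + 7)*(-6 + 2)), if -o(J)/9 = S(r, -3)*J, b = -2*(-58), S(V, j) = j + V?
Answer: 4000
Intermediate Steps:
S(V, j) = V + j
b = 116
o(J) = 27*J (o(J) = -9*(0 - 3)*J = -(-27)*J = 27*J)
b*41 + o((0 + 7)*(-6 + 2)) = 116*41 + 27*((0 + 7)*(-6 + 2)) = 4756 + 27*(7*(-4)) = 4756 + 27*(-28) = 4756 - 756 = 4000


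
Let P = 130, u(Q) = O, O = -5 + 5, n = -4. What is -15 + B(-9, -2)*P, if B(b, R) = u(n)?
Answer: -15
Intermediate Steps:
O = 0
u(Q) = 0
B(b, R) = 0
-15 + B(-9, -2)*P = -15 + 0*130 = -15 + 0 = -15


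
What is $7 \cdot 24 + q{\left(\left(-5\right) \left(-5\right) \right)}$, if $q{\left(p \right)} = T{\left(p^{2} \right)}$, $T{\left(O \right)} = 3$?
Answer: $171$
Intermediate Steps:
$q{\left(p \right)} = 3$
$7 \cdot 24 + q{\left(\left(-5\right) \left(-5\right) \right)} = 7 \cdot 24 + 3 = 168 + 3 = 171$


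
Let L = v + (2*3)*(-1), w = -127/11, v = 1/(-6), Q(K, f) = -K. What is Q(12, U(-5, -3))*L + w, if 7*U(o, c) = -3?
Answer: 687/11 ≈ 62.455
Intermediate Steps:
U(o, c) = -3/7 (U(o, c) = (⅐)*(-3) = -3/7)
v = -⅙ ≈ -0.16667
w = -127/11 (w = -127*1/11 = -127/11 ≈ -11.545)
L = -37/6 (L = -⅙ + (2*3)*(-1) = -⅙ + 6*(-1) = -⅙ - 6 = -37/6 ≈ -6.1667)
Q(12, U(-5, -3))*L + w = -1*12*(-37/6) - 127/11 = -12*(-37/6) - 127/11 = 74 - 127/11 = 687/11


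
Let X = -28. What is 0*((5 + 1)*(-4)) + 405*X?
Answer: -11340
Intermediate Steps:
0*((5 + 1)*(-4)) + 405*X = 0*((5 + 1)*(-4)) + 405*(-28) = 0*(6*(-4)) - 11340 = 0*(-24) - 11340 = 0 - 11340 = -11340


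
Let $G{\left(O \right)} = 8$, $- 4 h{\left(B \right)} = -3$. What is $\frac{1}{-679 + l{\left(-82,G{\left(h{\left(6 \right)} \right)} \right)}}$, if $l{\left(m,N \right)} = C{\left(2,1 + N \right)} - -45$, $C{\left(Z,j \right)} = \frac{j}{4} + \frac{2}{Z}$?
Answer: $- \frac{4}{2523} \approx -0.0015854$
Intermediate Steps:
$C{\left(Z,j \right)} = \frac{2}{Z} + \frac{j}{4}$ ($C{\left(Z,j \right)} = j \frac{1}{4} + \frac{2}{Z} = \frac{j}{4} + \frac{2}{Z} = \frac{2}{Z} + \frac{j}{4}$)
$h{\left(B \right)} = \frac{3}{4}$ ($h{\left(B \right)} = \left(- \frac{1}{4}\right) \left(-3\right) = \frac{3}{4}$)
$l{\left(m,N \right)} = \frac{185}{4} + \frac{N}{4}$ ($l{\left(m,N \right)} = \left(\frac{2}{2} + \frac{1 + N}{4}\right) - -45 = \left(2 \cdot \frac{1}{2} + \left(\frac{1}{4} + \frac{N}{4}\right)\right) + 45 = \left(1 + \left(\frac{1}{4} + \frac{N}{4}\right)\right) + 45 = \left(\frac{5}{4} + \frac{N}{4}\right) + 45 = \frac{185}{4} + \frac{N}{4}$)
$\frac{1}{-679 + l{\left(-82,G{\left(h{\left(6 \right)} \right)} \right)}} = \frac{1}{-679 + \left(\frac{185}{4} + \frac{1}{4} \cdot 8\right)} = \frac{1}{-679 + \left(\frac{185}{4} + 2\right)} = \frac{1}{-679 + \frac{193}{4}} = \frac{1}{- \frac{2523}{4}} = - \frac{4}{2523}$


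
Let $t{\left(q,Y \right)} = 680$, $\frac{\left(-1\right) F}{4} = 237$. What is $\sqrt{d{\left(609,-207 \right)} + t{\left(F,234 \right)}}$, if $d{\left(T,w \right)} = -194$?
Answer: $9 \sqrt{6} \approx 22.045$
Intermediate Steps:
$F = -948$ ($F = \left(-4\right) 237 = -948$)
$\sqrt{d{\left(609,-207 \right)} + t{\left(F,234 \right)}} = \sqrt{-194 + 680} = \sqrt{486} = 9 \sqrt{6}$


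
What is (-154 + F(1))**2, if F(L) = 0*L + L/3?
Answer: 212521/9 ≈ 23613.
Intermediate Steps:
F(L) = L/3 (F(L) = 0 + L*(1/3) = 0 + L/3 = L/3)
(-154 + F(1))**2 = (-154 + (1/3)*1)**2 = (-154 + 1/3)**2 = (-461/3)**2 = 212521/9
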